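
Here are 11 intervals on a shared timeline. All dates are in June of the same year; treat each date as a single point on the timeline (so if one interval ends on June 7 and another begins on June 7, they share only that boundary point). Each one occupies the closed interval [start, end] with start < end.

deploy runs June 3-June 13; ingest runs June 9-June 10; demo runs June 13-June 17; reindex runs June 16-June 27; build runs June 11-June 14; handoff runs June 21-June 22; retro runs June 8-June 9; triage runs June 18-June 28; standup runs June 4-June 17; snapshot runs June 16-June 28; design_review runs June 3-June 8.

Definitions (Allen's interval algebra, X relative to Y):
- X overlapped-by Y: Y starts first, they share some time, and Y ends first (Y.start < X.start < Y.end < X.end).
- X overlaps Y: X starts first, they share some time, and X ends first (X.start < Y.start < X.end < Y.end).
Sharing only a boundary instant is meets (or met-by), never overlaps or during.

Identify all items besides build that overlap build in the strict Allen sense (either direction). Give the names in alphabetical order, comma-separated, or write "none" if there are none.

demo, deploy

Target build = [June 11, June 14].
demo [June 13, June 17] → overlapped-by → yes.
deploy [June 3, June 13] → overlaps → yes.
design_review [June 3, June 8] → before → no.
handoff [June 21, June 22] → after → no.
ingest [June 9, June 10] → before → no.
reindex [June 16, June 27] → after → no.
retro [June 8, June 9] → before → no.
snapshot [June 16, June 28] → after → no.
standup [June 4, June 17] → contains → no.
triage [June 18, June 28] → after → no.
Result: demo, deploy.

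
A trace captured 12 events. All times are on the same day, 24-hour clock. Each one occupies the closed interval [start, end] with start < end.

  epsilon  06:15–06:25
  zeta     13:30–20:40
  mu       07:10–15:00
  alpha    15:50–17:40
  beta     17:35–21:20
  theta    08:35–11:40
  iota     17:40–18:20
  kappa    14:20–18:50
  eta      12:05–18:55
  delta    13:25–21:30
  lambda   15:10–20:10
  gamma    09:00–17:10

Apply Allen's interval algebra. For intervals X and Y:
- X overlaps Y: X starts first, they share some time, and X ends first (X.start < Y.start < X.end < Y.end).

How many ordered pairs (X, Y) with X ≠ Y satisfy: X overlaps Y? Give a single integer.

Checking all 132 ordered pairs for relation 'overlaps'; matching pairs in alphabetical order:
(alpha, beta): alpha overlaps beta ✓
(eta, beta): eta overlaps beta ✓
(eta, delta): eta overlaps delta ✓
(eta, lambda): eta overlaps lambda ✓
(eta, zeta): eta overlaps zeta ✓
(gamma, alpha): gamma overlaps alpha ✓
(gamma, delta): gamma overlaps delta ✓
(gamma, eta): gamma overlaps eta ✓
(gamma, kappa): gamma overlaps kappa ✓
(gamma, lambda): gamma overlaps lambda ✓
(gamma, zeta): gamma overlaps zeta ✓
(kappa, beta): kappa overlaps beta ✓
(kappa, lambda): kappa overlaps lambda ✓
(lambda, beta): lambda overlaps beta ✓
(mu, delta): mu overlaps delta ✓
(mu, eta): mu overlaps eta ✓
(mu, gamma): mu overlaps gamma ✓
(mu, kappa): mu overlaps kappa ✓
(mu, zeta): mu overlaps zeta ✓
(theta, gamma): theta overlaps gamma ✓
(zeta, beta): zeta overlaps beta ✓
Count: 21.

21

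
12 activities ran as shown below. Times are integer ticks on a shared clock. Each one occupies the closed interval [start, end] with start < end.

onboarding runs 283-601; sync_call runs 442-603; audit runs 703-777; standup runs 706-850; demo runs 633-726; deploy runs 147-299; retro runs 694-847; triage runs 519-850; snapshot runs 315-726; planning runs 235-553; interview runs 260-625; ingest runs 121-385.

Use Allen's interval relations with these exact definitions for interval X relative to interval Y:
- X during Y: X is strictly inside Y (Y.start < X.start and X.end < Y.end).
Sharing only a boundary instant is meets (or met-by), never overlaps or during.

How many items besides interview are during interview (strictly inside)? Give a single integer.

2

Target interview = [260, 625].
audit [703, 777] → after → no.
demo [633, 726] → after → no.
deploy [147, 299] → overlaps → no.
ingest [121, 385] → overlaps → no.
onboarding [283, 601] → during → counts.
planning [235, 553] → overlaps → no.
retro [694, 847] → after → no.
snapshot [315, 726] → overlapped-by → no.
standup [706, 850] → after → no.
sync_call [442, 603] → during → counts.
triage [519, 850] → overlapped-by → no.
Total: 2.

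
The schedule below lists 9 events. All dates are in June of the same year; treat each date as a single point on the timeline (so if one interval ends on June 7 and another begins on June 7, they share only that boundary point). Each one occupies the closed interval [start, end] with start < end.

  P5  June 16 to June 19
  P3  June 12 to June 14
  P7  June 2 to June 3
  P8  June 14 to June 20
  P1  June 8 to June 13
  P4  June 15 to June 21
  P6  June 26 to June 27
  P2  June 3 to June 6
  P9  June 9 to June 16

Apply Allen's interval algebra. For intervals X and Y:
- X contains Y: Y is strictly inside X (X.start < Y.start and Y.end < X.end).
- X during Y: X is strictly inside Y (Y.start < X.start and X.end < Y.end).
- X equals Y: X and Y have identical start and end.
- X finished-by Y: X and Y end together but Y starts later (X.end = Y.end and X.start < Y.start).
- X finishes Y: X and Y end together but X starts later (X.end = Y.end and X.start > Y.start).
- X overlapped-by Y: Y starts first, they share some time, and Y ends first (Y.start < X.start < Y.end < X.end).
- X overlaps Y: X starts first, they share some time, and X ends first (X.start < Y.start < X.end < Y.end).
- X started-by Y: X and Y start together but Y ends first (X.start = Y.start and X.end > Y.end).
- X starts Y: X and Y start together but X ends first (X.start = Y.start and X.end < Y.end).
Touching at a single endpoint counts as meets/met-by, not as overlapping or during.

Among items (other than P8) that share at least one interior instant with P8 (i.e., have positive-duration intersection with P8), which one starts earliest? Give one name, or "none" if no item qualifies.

P9

Target P8 = [June 14, June 20].
P1 [June 8, June 13] → before → excluded.
P2 [June 3, June 6] → before → excluded.
P3 [June 12, June 14] → meets → excluded.
P4 [June 15, June 21] → overlapped-by → candidate.
P5 [June 16, June 19] → during → candidate.
P6 [June 26, June 27] → after → excluded.
P7 [June 2, June 3] → before → excluded.
P9 [June 9, June 16] → overlaps → candidate.
Among candidates, earliest start is June 9 → P9.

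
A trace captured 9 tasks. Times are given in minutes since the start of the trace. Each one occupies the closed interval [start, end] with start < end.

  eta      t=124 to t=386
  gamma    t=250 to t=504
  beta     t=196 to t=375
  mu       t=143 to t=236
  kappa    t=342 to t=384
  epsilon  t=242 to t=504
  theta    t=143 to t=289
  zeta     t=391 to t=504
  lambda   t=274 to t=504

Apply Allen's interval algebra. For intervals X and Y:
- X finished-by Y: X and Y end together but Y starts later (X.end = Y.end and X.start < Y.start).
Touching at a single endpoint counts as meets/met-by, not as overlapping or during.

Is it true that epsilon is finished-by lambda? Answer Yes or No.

epsilon = [t=242, t=504], lambda = [t=274, t=504].
Actual relation of epsilon to lambda: finished-by.
Asked whether 'finished-by' holds → Yes.

Yes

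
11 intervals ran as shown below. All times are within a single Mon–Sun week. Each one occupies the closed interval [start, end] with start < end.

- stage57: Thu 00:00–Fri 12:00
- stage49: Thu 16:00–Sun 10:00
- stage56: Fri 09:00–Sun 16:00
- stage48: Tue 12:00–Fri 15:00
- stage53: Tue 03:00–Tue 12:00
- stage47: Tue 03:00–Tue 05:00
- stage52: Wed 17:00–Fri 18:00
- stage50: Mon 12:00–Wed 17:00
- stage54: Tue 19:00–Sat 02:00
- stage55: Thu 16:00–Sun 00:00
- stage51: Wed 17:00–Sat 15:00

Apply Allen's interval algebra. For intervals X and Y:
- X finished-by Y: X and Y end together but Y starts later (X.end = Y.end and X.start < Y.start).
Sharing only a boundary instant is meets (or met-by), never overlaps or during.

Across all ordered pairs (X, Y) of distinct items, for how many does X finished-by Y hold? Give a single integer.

0

Checking all 110 ordered pairs for relation 'finished-by'; matching pairs in alphabetical order:
No pair satisfies it.
Count: 0.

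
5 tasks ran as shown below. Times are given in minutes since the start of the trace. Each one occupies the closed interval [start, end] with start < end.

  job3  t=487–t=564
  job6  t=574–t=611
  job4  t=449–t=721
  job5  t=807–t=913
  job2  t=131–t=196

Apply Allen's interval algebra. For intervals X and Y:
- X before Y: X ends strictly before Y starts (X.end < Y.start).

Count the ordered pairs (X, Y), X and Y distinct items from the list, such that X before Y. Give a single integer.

Checking all 20 ordered pairs for relation 'before'; matching pairs in alphabetical order:
(job2, job3): job2 before job3 ✓
(job2, job4): job2 before job4 ✓
(job2, job5): job2 before job5 ✓
(job2, job6): job2 before job6 ✓
(job3, job5): job3 before job5 ✓
(job3, job6): job3 before job6 ✓
(job4, job5): job4 before job5 ✓
(job6, job5): job6 before job5 ✓
Count: 8.

8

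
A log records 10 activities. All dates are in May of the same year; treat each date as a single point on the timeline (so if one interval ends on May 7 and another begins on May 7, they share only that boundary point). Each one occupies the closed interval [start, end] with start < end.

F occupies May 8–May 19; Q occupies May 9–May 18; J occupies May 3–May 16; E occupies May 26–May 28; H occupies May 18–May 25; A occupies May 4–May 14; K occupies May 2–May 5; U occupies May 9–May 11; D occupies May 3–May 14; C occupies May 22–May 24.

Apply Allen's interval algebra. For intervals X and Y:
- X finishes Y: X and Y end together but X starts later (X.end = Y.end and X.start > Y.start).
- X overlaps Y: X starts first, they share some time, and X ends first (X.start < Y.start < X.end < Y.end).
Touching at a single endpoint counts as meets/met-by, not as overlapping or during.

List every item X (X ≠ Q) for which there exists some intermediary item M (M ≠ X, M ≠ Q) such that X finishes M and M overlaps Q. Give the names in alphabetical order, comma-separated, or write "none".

Target Q = [May 9, May 18].
Intermediaries M with M overlaps Q: A, D, J.
Via A — items with X finishes A: none.
Via D — items with X finishes D: A.
Via J — items with X finishes J: none.
Union: A.

A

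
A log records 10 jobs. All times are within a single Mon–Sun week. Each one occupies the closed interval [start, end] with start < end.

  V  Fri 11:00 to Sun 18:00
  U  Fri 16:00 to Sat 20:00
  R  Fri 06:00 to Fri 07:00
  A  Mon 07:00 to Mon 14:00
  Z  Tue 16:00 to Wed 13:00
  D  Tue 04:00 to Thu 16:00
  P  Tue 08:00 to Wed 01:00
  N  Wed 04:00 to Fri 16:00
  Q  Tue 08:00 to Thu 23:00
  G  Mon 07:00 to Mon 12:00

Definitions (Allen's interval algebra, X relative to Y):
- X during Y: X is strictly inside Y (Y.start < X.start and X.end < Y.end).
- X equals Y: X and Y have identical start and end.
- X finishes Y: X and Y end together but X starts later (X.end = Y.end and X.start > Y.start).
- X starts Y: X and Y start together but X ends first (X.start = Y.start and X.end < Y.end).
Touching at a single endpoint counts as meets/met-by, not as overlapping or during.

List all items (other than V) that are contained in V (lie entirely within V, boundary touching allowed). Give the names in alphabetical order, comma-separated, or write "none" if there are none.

Target V = [Fri 11:00, Sun 18:00].
A [Mon 07:00, Mon 14:00] → before → no.
D [Tue 04:00, Thu 16:00] → before → no.
G [Mon 07:00, Mon 12:00] → before → no.
N [Wed 04:00, Fri 16:00] → overlaps → no.
P [Tue 08:00, Wed 01:00] → before → no.
Q [Tue 08:00, Thu 23:00] → before → no.
R [Fri 06:00, Fri 07:00] → before → no.
U [Fri 16:00, Sat 20:00] → during → yes.
Z [Tue 16:00, Wed 13:00] → before → no.
Result: U.

U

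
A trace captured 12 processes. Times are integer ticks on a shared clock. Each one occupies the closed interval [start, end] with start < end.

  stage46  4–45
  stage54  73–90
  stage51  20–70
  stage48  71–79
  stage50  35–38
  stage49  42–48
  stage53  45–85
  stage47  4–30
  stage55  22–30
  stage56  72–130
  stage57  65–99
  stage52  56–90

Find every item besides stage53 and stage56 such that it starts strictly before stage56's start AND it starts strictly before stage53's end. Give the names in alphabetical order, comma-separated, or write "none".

stage46, stage47, stage48, stage49, stage50, stage51, stage52, stage55, stage57

Conditions: its start is strictly before stage56's start (X.start < 72) AND its start is strictly before stage53's end (X.start < 85).
stage46: start 4 < 72? ✓; start 4 < 85? ✓ → yes.
stage47: start 4 < 72? ✓; start 4 < 85? ✓ → yes.
stage48: start 71 < 72? ✓; start 71 < 85? ✓ → yes.
stage49: start 42 < 72? ✓; start 42 < 85? ✓ → yes.
stage50: start 35 < 72? ✓; start 35 < 85? ✓ → yes.
stage51: start 20 < 72? ✓; start 20 < 85? ✓ → yes.
stage52: start 56 < 72? ✓; start 56 < 85? ✓ → yes.
stage54: start 73 < 72? ✗; start 73 < 85? ✓ → no.
stage55: start 22 < 72? ✓; start 22 < 85? ✓ → yes.
stage57: start 65 < 72? ✓; start 65 < 85? ✓ → yes.
Result: stage46, stage47, stage48, stage49, stage50, stage51, stage52, stage55, stage57.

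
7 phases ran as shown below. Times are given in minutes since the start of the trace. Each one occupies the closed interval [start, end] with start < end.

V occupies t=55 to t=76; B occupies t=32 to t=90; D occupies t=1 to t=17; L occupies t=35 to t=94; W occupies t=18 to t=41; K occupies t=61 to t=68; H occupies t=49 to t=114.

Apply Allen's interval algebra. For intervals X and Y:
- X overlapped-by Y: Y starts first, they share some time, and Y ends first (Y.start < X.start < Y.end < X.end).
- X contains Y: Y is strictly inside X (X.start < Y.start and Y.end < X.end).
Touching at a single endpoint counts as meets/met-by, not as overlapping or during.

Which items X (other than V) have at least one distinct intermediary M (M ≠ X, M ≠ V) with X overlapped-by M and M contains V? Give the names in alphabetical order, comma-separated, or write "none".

Target V = [t=55, t=76].
Intermediaries M with M contains V: B, H, L.
Via B — items with X overlapped-by B: H, L.
Via H — items with X overlapped-by H: none.
Via L — items with X overlapped-by L: H.
Union: H, L.

H, L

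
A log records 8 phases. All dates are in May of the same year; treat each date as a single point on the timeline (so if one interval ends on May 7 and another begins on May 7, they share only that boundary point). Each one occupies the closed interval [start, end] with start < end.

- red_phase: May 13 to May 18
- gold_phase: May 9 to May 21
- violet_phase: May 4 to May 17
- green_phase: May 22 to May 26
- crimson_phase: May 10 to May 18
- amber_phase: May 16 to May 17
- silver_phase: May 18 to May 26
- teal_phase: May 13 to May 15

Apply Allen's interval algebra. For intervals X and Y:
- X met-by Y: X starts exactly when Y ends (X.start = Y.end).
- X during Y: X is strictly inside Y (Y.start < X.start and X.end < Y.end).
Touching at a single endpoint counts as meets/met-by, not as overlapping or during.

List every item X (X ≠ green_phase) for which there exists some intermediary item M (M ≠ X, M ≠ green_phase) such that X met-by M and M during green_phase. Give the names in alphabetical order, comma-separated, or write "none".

Target green_phase = [May 22, May 26].
Intermediaries M with M during green_phase: none.
Union: none.

none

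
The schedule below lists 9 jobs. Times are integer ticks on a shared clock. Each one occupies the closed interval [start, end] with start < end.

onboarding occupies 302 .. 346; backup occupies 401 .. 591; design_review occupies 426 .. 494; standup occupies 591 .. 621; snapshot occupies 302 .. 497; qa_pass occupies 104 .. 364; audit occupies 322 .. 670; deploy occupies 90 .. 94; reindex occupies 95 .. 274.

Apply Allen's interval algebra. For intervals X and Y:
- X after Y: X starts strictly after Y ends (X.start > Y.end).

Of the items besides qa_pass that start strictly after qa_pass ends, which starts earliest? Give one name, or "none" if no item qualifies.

backup

Target qa_pass = [104, 364].
audit [322, 670] → overlapped-by → excluded.
backup [401, 591] → after → candidate.
deploy [90, 94] → before → excluded.
design_review [426, 494] → after → candidate.
onboarding [302, 346] → during → excluded.
reindex [95, 274] → overlaps → excluded.
snapshot [302, 497] → overlapped-by → excluded.
standup [591, 621] → after → candidate.
Among candidates, earliest start is 401 → backup.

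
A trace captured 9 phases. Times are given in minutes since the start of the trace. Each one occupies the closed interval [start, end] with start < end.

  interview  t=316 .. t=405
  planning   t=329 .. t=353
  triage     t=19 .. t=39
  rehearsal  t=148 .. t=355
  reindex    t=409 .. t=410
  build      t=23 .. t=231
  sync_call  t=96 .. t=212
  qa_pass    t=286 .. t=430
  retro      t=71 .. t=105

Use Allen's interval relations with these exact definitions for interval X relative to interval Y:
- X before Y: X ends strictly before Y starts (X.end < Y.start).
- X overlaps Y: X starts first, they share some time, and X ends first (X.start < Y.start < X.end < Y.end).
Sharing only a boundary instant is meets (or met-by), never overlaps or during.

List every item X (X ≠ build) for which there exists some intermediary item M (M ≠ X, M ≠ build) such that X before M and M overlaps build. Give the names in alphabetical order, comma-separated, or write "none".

Target build = [t=23, t=231].
Intermediaries M with M overlaps build: triage.
Via triage — items with X before triage: none.
Union: none.

none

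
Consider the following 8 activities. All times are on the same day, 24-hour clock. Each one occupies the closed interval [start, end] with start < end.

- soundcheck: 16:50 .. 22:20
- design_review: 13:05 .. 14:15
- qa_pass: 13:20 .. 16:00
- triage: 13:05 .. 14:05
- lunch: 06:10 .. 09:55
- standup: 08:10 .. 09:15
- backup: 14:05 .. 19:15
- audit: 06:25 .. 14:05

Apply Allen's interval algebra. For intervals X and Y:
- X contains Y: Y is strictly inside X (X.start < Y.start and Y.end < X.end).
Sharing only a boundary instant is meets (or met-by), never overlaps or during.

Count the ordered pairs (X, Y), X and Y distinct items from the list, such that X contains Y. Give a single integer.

Checking all 56 ordered pairs for relation 'contains'; matching pairs in alphabetical order:
(audit, standup): audit contains standup ✓
(lunch, standup): lunch contains standup ✓
Count: 2.

2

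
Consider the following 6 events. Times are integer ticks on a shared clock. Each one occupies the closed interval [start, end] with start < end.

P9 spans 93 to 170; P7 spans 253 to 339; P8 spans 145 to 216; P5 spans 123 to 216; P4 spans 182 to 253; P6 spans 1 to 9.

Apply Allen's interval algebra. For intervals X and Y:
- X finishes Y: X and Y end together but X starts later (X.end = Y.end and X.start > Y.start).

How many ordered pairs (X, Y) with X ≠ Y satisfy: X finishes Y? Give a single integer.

1

Checking all 30 ordered pairs for relation 'finishes'; matching pairs in alphabetical order:
(P8, P5): P8 finishes P5 ✓
Count: 1.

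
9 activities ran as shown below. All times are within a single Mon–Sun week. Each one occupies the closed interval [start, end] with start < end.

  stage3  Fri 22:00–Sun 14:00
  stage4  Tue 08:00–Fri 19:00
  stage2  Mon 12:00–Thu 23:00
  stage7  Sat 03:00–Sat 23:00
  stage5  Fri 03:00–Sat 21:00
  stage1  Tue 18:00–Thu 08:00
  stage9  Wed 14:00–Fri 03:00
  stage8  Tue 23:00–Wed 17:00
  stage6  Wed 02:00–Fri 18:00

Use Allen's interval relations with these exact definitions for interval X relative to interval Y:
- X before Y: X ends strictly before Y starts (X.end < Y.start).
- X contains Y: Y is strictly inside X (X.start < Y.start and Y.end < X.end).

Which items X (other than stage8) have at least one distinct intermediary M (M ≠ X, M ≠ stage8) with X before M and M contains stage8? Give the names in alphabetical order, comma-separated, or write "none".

none

Target stage8 = [Tue 23:00, Wed 17:00].
Intermediaries M with M contains stage8: stage1, stage2, stage4.
Via stage1 — items with X before stage1: none.
Via stage2 — items with X before stage2: none.
Via stage4 — items with X before stage4: none.
Union: none.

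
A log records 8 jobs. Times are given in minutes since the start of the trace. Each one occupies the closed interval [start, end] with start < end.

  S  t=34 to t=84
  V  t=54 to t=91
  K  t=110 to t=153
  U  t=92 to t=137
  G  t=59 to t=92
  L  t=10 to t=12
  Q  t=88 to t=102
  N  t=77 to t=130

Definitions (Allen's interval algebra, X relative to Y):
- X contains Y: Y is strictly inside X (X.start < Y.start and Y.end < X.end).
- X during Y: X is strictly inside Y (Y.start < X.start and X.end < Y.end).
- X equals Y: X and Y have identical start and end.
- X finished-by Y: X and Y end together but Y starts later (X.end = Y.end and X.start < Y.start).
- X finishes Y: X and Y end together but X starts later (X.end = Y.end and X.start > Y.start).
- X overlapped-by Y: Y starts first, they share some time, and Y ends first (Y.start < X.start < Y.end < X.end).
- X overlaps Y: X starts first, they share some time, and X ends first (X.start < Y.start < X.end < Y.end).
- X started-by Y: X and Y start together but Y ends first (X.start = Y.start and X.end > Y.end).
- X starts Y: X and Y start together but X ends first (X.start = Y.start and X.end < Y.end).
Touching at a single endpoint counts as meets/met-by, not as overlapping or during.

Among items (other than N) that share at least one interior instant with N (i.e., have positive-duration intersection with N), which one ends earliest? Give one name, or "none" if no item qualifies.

Target N = [t=77, t=130].
G [t=59, t=92] → overlaps → candidate.
K [t=110, t=153] → overlapped-by → candidate.
L [t=10, t=12] → before → excluded.
Q [t=88, t=102] → during → candidate.
S [t=34, t=84] → overlaps → candidate.
U [t=92, t=137] → overlapped-by → candidate.
V [t=54, t=91] → overlaps → candidate.
Among candidates, earliest end is t=84 → S.

S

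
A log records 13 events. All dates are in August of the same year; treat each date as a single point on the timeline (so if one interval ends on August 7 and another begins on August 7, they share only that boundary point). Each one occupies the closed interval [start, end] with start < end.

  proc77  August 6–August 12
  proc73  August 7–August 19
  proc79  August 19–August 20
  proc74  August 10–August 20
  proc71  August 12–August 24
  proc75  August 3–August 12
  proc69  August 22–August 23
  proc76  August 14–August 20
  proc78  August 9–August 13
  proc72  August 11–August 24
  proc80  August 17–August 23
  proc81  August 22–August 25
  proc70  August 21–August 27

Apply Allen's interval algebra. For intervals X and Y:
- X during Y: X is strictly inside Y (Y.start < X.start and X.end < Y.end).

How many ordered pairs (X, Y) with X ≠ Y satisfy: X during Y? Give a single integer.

Checking all 156 ordered pairs for relation 'during'; matching pairs in alphabetical order:
(proc69, proc70): proc69 during proc70 ✓
(proc69, proc71): proc69 during proc71 ✓
(proc69, proc72): proc69 during proc72 ✓
(proc76, proc71): proc76 during proc71 ✓
(proc76, proc72): proc76 during proc72 ✓
(proc78, proc73): proc78 during proc73 ✓
(proc79, proc71): proc79 during proc71 ✓
(proc79, proc72): proc79 during proc72 ✓
(proc79, proc80): proc79 during proc80 ✓
(proc80, proc71): proc80 during proc71 ✓
(proc80, proc72): proc80 during proc72 ✓
(proc81, proc70): proc81 during proc70 ✓
Count: 12.

12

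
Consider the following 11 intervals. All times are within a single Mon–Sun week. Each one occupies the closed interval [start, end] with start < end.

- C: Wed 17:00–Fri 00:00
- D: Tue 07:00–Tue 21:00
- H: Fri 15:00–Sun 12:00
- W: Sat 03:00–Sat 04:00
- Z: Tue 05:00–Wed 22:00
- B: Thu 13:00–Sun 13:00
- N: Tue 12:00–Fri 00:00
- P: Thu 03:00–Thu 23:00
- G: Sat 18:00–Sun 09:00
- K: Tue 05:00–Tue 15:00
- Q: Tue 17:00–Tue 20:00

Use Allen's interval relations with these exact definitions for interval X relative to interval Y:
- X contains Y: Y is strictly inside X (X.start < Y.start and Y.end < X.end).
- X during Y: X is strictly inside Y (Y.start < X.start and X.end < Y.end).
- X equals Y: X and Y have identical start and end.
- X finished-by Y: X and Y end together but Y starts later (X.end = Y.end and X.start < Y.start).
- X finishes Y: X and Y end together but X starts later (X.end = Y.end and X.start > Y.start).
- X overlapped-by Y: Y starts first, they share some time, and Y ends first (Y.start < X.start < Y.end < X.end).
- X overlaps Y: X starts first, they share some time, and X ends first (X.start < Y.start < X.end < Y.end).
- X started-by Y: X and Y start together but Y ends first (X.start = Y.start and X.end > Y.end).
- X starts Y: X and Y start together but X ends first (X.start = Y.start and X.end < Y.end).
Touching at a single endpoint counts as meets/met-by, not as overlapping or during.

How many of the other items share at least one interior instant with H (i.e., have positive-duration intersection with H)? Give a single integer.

3

Target H = [Fri 15:00, Sun 12:00].
B [Thu 13:00, Sun 13:00] → contains → counts.
C [Wed 17:00, Fri 00:00] → before → no.
D [Tue 07:00, Tue 21:00] → before → no.
G [Sat 18:00, Sun 09:00] → during → counts.
K [Tue 05:00, Tue 15:00] → before → no.
N [Tue 12:00, Fri 00:00] → before → no.
P [Thu 03:00, Thu 23:00] → before → no.
Q [Tue 17:00, Tue 20:00] → before → no.
W [Sat 03:00, Sat 04:00] → during → counts.
Z [Tue 05:00, Wed 22:00] → before → no.
Total: 3.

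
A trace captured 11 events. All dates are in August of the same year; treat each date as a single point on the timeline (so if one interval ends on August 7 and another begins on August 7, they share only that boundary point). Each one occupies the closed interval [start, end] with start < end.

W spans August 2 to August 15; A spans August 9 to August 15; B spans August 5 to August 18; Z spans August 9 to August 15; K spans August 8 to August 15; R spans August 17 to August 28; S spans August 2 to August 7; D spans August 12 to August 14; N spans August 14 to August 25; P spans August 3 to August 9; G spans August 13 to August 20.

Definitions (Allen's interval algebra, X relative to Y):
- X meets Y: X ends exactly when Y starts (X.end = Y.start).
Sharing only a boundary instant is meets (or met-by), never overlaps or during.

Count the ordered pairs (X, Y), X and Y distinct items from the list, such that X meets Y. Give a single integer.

Checking all 110 ordered pairs for relation 'meets'; matching pairs in alphabetical order:
(D, N): D meets N ✓
(P, A): P meets A ✓
(P, Z): P meets Z ✓
Count: 3.

3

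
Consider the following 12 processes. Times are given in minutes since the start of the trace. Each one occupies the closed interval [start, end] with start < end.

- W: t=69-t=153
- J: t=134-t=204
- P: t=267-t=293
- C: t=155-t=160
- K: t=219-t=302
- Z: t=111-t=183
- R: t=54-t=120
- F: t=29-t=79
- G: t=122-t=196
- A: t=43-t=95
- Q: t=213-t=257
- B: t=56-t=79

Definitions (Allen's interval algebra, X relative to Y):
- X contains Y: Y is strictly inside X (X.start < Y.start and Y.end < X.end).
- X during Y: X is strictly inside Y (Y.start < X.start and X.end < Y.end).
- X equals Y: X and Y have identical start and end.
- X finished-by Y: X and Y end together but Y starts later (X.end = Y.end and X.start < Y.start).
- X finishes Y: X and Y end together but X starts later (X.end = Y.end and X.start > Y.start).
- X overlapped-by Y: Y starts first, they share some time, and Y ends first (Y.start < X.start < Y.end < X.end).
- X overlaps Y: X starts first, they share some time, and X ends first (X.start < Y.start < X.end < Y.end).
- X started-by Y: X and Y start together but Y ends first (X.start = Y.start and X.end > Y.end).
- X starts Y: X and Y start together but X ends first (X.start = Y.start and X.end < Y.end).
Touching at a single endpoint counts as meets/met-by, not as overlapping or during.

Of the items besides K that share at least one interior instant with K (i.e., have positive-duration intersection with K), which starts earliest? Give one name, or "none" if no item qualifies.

Q

Target K = [t=219, t=302].
A [t=43, t=95] → before → excluded.
B [t=56, t=79] → before → excluded.
C [t=155, t=160] → before → excluded.
F [t=29, t=79] → before → excluded.
G [t=122, t=196] → before → excluded.
J [t=134, t=204] → before → excluded.
P [t=267, t=293] → during → candidate.
Q [t=213, t=257] → overlaps → candidate.
R [t=54, t=120] → before → excluded.
W [t=69, t=153] → before → excluded.
Z [t=111, t=183] → before → excluded.
Among candidates, earliest start is t=213 → Q.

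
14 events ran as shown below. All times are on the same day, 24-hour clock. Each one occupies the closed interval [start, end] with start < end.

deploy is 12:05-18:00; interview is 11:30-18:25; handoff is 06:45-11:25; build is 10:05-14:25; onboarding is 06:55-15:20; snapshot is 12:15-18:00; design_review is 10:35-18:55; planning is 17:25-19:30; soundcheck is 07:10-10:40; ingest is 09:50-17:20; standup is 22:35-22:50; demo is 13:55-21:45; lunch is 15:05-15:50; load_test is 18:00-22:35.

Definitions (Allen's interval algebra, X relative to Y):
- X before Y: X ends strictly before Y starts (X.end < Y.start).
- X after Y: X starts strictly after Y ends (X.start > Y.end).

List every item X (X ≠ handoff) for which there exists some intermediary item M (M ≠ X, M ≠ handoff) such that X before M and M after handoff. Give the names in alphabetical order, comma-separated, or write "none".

Target handoff = [06:45, 11:25].
Intermediaries M with M after handoff: demo, deploy, interview, load_test, lunch, planning, snapshot, standup.
Via demo — items with X before demo: soundcheck.
Via deploy — items with X before deploy: soundcheck.
Via interview — items with X before interview: soundcheck.
Via load_test — items with X before load_test: build, ingest, lunch, onboarding, soundcheck.
Via lunch — items with X before lunch: build, soundcheck.
Via planning — items with X before planning: build, ingest, lunch, onboarding, soundcheck.
Via snapshot — items with X before snapshot: soundcheck.
Via standup — items with X before standup: build, demo, deploy, design_review, ingest, interview, lunch, onboarding, planning, snapshot, soundcheck.
Union: build, demo, deploy, design_review, ingest, interview, lunch, onboarding, planning, snapshot, soundcheck.

build, demo, deploy, design_review, ingest, interview, lunch, onboarding, planning, snapshot, soundcheck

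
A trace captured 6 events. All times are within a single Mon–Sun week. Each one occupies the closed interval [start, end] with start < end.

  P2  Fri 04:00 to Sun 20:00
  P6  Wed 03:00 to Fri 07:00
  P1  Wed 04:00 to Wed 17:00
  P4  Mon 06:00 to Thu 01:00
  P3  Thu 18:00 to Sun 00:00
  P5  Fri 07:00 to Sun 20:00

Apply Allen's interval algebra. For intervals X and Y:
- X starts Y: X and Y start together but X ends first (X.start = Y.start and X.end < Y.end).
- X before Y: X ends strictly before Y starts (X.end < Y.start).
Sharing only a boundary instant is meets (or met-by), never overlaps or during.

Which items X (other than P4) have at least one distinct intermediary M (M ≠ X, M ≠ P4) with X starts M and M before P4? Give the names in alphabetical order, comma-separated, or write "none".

none

Target P4 = [Mon 06:00, Thu 01:00].
Intermediaries M with M before P4: none.
Union: none.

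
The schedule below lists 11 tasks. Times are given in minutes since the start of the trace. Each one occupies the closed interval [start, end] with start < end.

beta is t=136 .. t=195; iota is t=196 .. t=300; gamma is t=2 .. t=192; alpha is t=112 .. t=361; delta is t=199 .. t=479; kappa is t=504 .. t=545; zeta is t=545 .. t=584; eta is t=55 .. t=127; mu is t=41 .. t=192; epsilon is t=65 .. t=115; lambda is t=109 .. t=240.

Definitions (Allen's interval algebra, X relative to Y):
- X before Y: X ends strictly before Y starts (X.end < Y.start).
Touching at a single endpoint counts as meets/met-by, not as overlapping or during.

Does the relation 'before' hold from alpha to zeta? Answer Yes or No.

Yes

alpha = [t=112, t=361], zeta = [t=545, t=584].
Actual relation of alpha to zeta: before.
Asked whether 'before' holds → Yes.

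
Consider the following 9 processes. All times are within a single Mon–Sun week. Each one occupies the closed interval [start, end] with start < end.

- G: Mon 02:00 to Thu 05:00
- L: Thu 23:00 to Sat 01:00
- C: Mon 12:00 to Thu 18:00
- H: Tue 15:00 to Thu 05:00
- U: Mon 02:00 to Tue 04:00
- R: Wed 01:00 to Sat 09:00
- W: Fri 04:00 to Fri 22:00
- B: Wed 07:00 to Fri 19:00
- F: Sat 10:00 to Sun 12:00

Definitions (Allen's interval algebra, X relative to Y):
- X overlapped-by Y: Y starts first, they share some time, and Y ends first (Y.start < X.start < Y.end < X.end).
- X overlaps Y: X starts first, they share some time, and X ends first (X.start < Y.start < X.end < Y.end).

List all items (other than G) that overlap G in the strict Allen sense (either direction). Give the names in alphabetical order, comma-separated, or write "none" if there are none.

Target G = [Mon 02:00, Thu 05:00].
B [Wed 07:00, Fri 19:00] → overlapped-by → yes.
C [Mon 12:00, Thu 18:00] → overlapped-by → yes.
F [Sat 10:00, Sun 12:00] → after → no.
H [Tue 15:00, Thu 05:00] → finishes → no.
L [Thu 23:00, Sat 01:00] → after → no.
R [Wed 01:00, Sat 09:00] → overlapped-by → yes.
U [Mon 02:00, Tue 04:00] → starts → no.
W [Fri 04:00, Fri 22:00] → after → no.
Result: B, C, R.

B, C, R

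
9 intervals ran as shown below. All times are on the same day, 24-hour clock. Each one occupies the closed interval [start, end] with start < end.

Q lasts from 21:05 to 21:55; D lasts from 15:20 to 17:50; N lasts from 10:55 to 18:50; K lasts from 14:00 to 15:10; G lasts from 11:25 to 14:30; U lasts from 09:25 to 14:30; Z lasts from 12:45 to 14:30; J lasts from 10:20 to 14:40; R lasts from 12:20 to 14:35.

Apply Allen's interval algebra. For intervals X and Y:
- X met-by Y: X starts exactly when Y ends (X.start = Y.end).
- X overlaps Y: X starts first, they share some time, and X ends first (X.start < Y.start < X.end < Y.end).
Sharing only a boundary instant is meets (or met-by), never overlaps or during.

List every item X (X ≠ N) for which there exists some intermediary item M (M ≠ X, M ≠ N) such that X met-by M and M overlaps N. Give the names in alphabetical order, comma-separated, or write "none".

none

Target N = [10:55, 18:50].
Intermediaries M with M overlaps N: J, U.
Via J — items with X met-by J: none.
Via U — items with X met-by U: none.
Union: none.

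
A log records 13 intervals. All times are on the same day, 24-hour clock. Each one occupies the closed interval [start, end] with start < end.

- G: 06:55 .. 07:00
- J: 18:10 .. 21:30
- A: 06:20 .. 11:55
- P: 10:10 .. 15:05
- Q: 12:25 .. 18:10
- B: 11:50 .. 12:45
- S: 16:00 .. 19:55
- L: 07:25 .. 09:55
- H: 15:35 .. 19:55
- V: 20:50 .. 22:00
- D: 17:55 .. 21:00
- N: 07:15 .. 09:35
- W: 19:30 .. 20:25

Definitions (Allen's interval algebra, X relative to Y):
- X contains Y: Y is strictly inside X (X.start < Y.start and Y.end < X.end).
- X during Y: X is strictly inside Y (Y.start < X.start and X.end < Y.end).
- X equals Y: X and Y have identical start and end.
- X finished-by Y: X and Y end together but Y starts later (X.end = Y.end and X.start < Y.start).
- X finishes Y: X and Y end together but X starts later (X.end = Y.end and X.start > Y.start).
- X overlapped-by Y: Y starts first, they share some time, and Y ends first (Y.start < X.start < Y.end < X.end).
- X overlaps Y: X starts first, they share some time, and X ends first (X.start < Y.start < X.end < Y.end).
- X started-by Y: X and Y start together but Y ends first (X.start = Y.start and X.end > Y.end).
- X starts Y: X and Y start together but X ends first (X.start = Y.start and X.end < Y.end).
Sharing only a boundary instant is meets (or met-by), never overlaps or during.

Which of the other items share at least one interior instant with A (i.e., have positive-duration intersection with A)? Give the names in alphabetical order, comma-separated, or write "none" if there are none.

B, G, L, N, P

Target A = [06:20, 11:55].
B [11:50, 12:45] → overlapped-by → yes.
D [17:55, 21:00] → after → no.
G [06:55, 07:00] → during → yes.
H [15:35, 19:55] → after → no.
J [18:10, 21:30] → after → no.
L [07:25, 09:55] → during → yes.
N [07:15, 09:35] → during → yes.
P [10:10, 15:05] → overlapped-by → yes.
Q [12:25, 18:10] → after → no.
S [16:00, 19:55] → after → no.
V [20:50, 22:00] → after → no.
W [19:30, 20:25] → after → no.
Result: B, G, L, N, P.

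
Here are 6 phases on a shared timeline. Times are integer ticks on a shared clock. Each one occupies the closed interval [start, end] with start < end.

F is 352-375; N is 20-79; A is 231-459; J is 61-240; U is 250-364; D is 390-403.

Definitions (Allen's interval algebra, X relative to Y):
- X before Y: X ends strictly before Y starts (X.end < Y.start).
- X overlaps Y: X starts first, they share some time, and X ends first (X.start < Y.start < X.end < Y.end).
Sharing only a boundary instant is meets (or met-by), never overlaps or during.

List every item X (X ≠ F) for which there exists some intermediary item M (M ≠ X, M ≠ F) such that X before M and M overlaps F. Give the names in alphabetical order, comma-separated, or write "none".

Target F = [352, 375].
Intermediaries M with M overlaps F: U.
Via U — items with X before U: J, N.
Union: J, N.

J, N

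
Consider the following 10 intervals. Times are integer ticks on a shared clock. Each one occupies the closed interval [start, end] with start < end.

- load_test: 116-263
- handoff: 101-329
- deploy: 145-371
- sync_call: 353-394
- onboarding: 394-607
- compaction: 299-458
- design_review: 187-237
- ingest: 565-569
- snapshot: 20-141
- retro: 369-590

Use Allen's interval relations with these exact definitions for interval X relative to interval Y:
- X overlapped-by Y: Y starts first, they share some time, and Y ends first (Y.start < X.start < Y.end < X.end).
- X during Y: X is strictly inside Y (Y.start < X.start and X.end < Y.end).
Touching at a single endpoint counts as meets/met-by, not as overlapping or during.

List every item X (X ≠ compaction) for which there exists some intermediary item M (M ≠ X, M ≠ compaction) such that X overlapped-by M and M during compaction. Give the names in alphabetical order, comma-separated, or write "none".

retro

Target compaction = [299, 458].
Intermediaries M with M during compaction: sync_call.
Via sync_call — items with X overlapped-by sync_call: retro.
Union: retro.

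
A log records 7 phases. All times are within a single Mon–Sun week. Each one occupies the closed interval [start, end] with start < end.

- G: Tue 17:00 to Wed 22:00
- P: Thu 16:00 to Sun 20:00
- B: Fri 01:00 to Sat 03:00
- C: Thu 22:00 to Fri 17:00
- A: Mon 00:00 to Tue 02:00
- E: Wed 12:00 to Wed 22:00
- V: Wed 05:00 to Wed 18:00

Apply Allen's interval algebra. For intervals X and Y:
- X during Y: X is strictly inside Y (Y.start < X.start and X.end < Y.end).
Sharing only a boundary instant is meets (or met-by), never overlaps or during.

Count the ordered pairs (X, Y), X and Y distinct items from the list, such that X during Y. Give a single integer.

3

Checking all 42 ordered pairs for relation 'during'; matching pairs in alphabetical order:
(B, P): B during P ✓
(C, P): C during P ✓
(V, G): V during G ✓
Count: 3.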